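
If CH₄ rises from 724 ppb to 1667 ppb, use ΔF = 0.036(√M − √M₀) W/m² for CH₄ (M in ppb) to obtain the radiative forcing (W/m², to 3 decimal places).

CH₄: 0.036 × (√1667 − √724) = 0.036 × (40.8289 − 26.9072) = 0.036 × 13.9217 = 0.5012 W/m².

ΔF = 0.501 W/m²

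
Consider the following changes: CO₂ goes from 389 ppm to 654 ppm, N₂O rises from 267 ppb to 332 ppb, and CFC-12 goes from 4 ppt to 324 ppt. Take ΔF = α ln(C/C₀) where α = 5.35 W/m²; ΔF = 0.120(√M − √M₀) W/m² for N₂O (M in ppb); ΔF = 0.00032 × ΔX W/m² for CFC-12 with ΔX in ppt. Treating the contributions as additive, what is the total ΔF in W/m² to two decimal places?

ΔF = 3.11 W/m²

CO₂: 5.35 × ln(654/389) = 5.35 × ln(1.68123) = 5.35 × 0.51953 = 2.7795 W/m².
N₂O: 0.120 × (√332 − √267) = 0.120 × (18.2209 − 16.3401) = 0.120 × 1.8808 = 0.2257 W/m².
CFC-12: ΔF = 0.00032 × (324 − 4) = 0.00032 × 320 = 0.1024 W/m².
Total ΔF = 2.7795 + 0.2257 + 0.1024 = 3.1076 W/m².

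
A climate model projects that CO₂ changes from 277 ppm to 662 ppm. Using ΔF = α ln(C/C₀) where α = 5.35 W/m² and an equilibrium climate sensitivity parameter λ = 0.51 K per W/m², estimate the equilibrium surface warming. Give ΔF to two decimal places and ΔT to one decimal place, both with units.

CO₂: 5.35 × ln(662/277) = 5.35 × ln(2.38989) = 5.35 × 0.87125 = 4.6612 W/m².
ΔT = λ ΔF = 0.51 × 4.66 = 2.3766 K.

ΔF = 4.66 W/m²; ΔT = 2.4 K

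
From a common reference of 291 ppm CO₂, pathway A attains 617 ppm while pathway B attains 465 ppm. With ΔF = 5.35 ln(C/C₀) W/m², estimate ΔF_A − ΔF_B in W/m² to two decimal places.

ΔF_A − ΔF_B = 1.51 W/m²

ΔF_A = 5.35 ln(617/291) = 5.35 × 0.75155 = 4.0208 W/m².
ΔF_B = 5.35 ln(465/291) = 5.35 × 0.46871 = 2.5076 W/m².
Difference: 4.0208 − 2.5076 = 1.5132 W/m².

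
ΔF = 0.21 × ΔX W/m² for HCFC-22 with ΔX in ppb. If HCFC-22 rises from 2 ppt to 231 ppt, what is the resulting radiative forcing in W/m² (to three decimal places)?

ΔF = 0.048 W/m²

HCFC-22: Δ = 231 − 2 = 229 ppt = 0.229 ppb; ΔF = 0.21 × 0.229 = 0.0481 W/m².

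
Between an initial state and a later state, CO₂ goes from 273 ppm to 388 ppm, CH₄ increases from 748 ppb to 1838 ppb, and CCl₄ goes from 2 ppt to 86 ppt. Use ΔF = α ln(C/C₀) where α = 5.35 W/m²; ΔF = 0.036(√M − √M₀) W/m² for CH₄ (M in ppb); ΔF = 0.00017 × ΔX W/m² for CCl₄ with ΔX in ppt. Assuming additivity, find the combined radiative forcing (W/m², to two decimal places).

ΔF = 2.45 W/m²

CO₂: 5.35 × ln(388/273) = 5.35 × ln(1.42125) = 5.35 × 0.35154 = 1.8807 W/m².
CH₄: 0.036 × (√1838 − √748) = 0.036 × (42.8719 − 27.3496) = 0.036 × 15.5223 = 0.5588 W/m².
CCl₄: ΔF = 0.00017 × (86 − 2) = 0.00017 × 84 = 0.0143 W/m².
Total ΔF = 1.8807 + 0.5588 + 0.0143 = 2.4538 W/m².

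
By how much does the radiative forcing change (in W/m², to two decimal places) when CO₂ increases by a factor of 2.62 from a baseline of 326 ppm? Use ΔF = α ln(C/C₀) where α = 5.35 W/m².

ΔF = 5.35 × ln(2.62) = 5.35 × 0.96317 = 5.1530 W/m².

ΔF = 5.15 W/m²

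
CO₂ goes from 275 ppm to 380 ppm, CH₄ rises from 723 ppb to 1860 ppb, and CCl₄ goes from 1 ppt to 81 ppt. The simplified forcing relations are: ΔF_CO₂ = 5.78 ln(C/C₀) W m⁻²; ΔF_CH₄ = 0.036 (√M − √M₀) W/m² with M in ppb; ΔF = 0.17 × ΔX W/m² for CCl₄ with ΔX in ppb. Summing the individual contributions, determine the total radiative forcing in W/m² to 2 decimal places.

ΔF = 2.47 W/m²

CO₂: 5.78 × ln(380/275) = 5.78 × ln(1.38182) = 5.78 × 0.32340 = 1.8693 W/m².
CH₄: 0.036 × (√1860 − √723) = 0.036 × (43.1277 − 26.8887) = 0.036 × 16.2390 = 0.5846 W/m².
CCl₄: Δ = 81 − 1 = 80 ppt = 0.080 ppb; ΔF = 0.17 × 0.080 = 0.0136 W/m².
Total ΔF = 1.8693 + 0.5846 + 0.0136 = 2.4675 W/m².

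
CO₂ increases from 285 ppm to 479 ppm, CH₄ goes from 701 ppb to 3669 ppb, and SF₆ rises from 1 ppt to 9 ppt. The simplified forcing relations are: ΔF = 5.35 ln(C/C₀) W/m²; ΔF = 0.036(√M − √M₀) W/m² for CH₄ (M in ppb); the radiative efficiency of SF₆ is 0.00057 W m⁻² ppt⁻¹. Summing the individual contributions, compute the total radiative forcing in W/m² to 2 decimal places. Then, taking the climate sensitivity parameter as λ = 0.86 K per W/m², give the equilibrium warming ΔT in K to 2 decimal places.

ΔF = 4.01 W/m²; ΔT = 3.45 K

CO₂: 5.35 × ln(479/285) = 5.35 × ln(1.68070) = 5.35 × 0.51921 = 2.7778 W/m².
CH₄: 0.036 × (√3669 − √701) = 0.036 × (60.5723 − 26.4764) = 0.036 × 34.0959 = 1.2275 W/m².
SF₆: ΔF = 0.00057 × (9 − 1) = 0.00057 × 8 = 0.0046 W/m².
Total ΔF = 2.7778 + 1.2275 + 0.0046 = 4.0099 W/m².
ΔT = λ ΔF = 0.86 × 4.01 = 3.4486 K.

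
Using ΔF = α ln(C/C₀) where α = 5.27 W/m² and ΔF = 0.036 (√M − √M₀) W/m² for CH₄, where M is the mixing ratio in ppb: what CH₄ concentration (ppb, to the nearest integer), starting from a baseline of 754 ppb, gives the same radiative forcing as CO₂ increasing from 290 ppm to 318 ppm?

CO₂ forcing: 5.27 × ln(318/290) = 5.27 × 0.092170 = 0.48574 W/m².
Set 0.036(√M − √754) = 0.48574: √M = 0.48574/0.036 + √754 = 13.4928 + 27.4591 = 40.9519.
M = (40.9519)² = 1677.06 ppb.

M ≈ 1677 ppb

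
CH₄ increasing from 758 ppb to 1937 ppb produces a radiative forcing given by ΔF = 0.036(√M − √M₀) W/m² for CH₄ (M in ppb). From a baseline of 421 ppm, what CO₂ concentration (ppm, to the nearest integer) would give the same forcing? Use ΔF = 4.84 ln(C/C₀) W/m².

CH₄ forcing: 0.036 × (√1937 − √758) = 0.036 × (44.0114 − 27.5318) = 0.036 × 16.4796 = 0.59327 W/m².
Set 4.84 ln(C/421) = 0.59327: ln(C/421) = 0.59327/4.84 = 0.12258, so C = 421 × e^0.12258 = 421 × 1.13041 = 475.90 ppm.

C ≈ 476 ppm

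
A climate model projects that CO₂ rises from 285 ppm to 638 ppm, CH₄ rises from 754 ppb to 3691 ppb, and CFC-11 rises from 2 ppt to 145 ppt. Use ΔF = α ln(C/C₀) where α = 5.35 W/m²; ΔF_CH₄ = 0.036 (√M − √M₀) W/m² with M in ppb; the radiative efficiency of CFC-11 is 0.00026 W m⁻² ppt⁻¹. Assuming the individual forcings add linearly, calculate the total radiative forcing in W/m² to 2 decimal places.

CO₂: 5.35 × ln(638/285) = 5.35 × ln(2.23860) = 5.35 × 0.80585 = 4.3113 W/m².
CH₄: 0.036 × (√3691 − √754) = 0.036 × (60.7536 − 27.4591) = 0.036 × 33.2945 = 1.1986 W/m².
CFC-11: ΔF = 0.00026 × (145 − 2) = 0.00026 × 143 = 0.0372 W/m².
Total ΔF = 4.3113 + 1.1986 + 0.0372 = 5.5471 W/m².

ΔF = 5.55 W/m²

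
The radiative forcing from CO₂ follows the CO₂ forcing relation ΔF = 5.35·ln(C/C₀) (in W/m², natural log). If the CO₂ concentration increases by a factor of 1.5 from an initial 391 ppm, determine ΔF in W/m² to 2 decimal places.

ΔF = 2.17 W/m²

Because the forcing depends only on the ratio C/C₀, the initial concentration does not enter.
ΔF = 5.35 × ln(1.5) = 5.35 × 0.40547 = 2.1693 W/m².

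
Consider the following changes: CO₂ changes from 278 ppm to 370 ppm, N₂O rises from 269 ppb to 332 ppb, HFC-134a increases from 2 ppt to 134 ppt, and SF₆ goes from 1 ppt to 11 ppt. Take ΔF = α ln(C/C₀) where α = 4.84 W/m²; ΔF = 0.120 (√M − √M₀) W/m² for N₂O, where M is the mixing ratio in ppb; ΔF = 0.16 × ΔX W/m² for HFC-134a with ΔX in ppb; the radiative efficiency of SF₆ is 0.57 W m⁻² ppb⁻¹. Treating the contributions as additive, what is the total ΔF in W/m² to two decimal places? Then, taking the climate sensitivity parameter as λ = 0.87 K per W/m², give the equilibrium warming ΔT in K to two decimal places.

CO₂: 4.84 × ln(370/278) = 4.84 × ln(1.33094) = 4.84 × 0.28589 = 1.3837 W/m².
N₂O: 0.120 × (√332 − √269) = 0.120 × (18.2209 − 16.4012) = 0.120 × 1.8197 = 0.2184 W/m².
HFC-134a: Δ = 134 − 2 = 132 ppt = 0.132 ppb; ΔF = 0.16 × 0.132 = 0.0211 W/m².
SF₆: Δ = 11 − 1 = 10 ppt = 0.010 ppb; ΔF = 0.57 × 0.010 = 0.0057 W/m².
Total ΔF = 1.3837 + 0.2184 + 0.0211 + 0.0057 = 1.6289 W/m².
ΔT = λ ΔF = 0.87 × 1.63 = 1.4181 K.

ΔF = 1.63 W/m²; ΔT = 1.42 K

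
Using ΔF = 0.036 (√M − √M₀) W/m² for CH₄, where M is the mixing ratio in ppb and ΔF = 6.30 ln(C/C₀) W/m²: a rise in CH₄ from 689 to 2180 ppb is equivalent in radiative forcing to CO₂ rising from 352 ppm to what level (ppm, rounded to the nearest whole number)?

C ≈ 396 ppm

CH₄ forcing: 0.036 × (√2180 − √689) = 0.036 × (46.6905 − 26.2488) = 0.036 × 20.4417 = 0.73590 W/m².
Set 6.30 ln(C/352) = 0.73590: ln(C/352) = 0.73590/6.30 = 0.11681, so C = 352 × e^0.11681 = 352 × 1.12391 = 395.62 ppm.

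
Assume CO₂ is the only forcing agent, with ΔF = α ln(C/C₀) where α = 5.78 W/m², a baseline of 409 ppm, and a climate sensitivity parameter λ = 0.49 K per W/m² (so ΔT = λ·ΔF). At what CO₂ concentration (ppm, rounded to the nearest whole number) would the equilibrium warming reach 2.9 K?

C ≈ 1139 ppm

Required forcing: ΔF = ΔT/λ = 2.9/0.49 = 5.9184 W/m².
Then ln(C/409) = ΔF/5.78 = 5.9184/5.78 = 1.02394.
So C = 409 × e^1.02394 = 409 × 2.78414 = 1138.71 ppm.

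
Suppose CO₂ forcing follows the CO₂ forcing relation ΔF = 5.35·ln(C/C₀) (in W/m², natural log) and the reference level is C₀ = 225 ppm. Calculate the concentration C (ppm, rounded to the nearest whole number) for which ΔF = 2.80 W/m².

C ≈ 380 ppm

Set 5.35 ln(C/225) = 2.80, so ln(C/225) = 2.80/5.35 = 0.52336.
Then C/225 = e^0.52336 = 1.68769, giving C = 225 × 1.68769 = 379.73 ppm.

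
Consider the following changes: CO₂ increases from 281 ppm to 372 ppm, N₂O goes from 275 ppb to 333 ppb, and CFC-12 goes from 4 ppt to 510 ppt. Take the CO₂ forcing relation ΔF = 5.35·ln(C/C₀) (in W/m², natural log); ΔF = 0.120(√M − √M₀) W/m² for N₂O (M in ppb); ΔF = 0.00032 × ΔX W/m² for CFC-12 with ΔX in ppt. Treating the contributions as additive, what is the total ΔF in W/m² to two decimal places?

CO₂: 5.35 × ln(372/281) = 5.35 × ln(1.32384) = 5.35 × 0.28054 = 1.5009 W/m².
N₂O: 0.120 × (√333 − √275) = 0.120 × (18.2483 − 16.5831) = 0.120 × 1.6652 = 0.1998 W/m².
CFC-12: ΔF = 0.00032 × (510 − 4) = 0.00032 × 506 = 0.1619 W/m².
Total ΔF = 1.5009 + 0.1998 + 0.1619 = 1.8626 W/m².

ΔF = 1.86 W/m²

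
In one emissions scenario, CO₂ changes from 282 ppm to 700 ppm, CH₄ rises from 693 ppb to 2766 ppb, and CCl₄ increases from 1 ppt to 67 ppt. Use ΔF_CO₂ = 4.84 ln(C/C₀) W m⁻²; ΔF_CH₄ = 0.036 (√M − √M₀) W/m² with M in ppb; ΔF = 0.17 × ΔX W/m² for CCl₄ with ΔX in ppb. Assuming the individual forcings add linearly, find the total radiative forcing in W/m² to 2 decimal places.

CO₂: 4.84 × ln(700/282) = 4.84 × ln(2.48227) = 4.84 × 0.90917 = 4.4004 W/m².
CH₄: 0.036 × (√2766 − √693) = 0.036 × (52.5928 − 26.3249) = 0.036 × 26.2679 = 0.9456 W/m².
CCl₄: Δ = 67 − 1 = 66 ppt = 0.066 ppb; ΔF = 0.17 × 0.066 = 0.0112 W/m².
Total ΔF = 4.4004 + 0.9456 + 0.0112 = 5.3572 W/m².

ΔF = 5.36 W/m²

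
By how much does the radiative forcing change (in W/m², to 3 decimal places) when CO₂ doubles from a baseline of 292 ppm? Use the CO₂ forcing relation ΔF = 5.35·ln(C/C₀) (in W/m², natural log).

Because the forcing depends only on the ratio C/C₀, the initial concentration does not enter.
ΔF = 5.35 × ln(2) = 5.35 × 0.69315 = 3.7084 W/m².

ΔF = 3.708 W/m²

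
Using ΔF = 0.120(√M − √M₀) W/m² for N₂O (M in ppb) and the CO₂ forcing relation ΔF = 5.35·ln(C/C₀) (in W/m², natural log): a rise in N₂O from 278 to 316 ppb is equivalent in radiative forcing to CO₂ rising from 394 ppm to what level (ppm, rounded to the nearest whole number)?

C ≈ 404 ppm

N₂O forcing: 0.120 × (√316 − √278) = 0.120 × (17.7764 − 16.6733) = 0.120 × 1.1031 = 0.13237 W/m².
Set 5.35 ln(C/394) = 0.13237: ln(C/394) = 0.13237/5.35 = 0.02474, so C = 394 × e^0.02474 = 394 × 1.02505 = 403.87 ppm.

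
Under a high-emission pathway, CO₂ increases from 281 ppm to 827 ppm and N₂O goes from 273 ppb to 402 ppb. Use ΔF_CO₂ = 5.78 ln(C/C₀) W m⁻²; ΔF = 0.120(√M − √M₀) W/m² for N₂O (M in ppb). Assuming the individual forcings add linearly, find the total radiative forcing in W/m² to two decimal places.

ΔF = 6.66 W/m²

CO₂: 5.78 × ln(827/281) = 5.78 × ln(2.94306) = 5.78 × 1.07945 = 6.2392 W/m².
N₂O: 0.120 × (√402 − √273) = 0.120 × (20.0499 − 16.5227) = 0.120 × 3.5272 = 0.4233 W/m².
Total ΔF = 6.2392 + 0.4233 = 6.6625 W/m².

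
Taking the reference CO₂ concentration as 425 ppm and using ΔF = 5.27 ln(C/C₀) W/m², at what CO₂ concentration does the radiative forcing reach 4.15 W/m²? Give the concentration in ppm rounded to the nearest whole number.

Set 5.27 ln(C/425) = 4.15, so ln(C/425) = 4.15/5.27 = 0.78748.
Then C/425 = e^0.78748 = 2.19785, giving C = 425 × 2.19785 = 934.09 ppm.

C ≈ 934 ppm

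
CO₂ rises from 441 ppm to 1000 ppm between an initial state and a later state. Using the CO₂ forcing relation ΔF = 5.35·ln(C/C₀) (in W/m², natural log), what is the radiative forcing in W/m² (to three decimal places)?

ΔF = 4.380 W/m²

CO₂: 5.35 × ln(1000/441) = 5.35 × ln(2.26757) = 5.35 × 0.81871 = 4.3801 W/m².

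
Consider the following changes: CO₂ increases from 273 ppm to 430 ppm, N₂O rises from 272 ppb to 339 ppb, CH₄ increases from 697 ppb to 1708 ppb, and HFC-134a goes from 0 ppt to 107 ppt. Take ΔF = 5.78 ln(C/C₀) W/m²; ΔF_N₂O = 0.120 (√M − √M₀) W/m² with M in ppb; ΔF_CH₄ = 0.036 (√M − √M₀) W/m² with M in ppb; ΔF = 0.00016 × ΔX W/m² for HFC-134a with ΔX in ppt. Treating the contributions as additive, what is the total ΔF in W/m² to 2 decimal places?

ΔF = 3.41 W/m²

CO₂: 5.78 × ln(430/273) = 5.78 × ln(1.57509) = 5.78 × 0.45431 = 2.6259 W/m².
N₂O: 0.120 × (√339 − √272) = 0.120 × (18.4120 − 16.4924) = 0.120 × 1.9196 = 0.2304 W/m².
CH₄: 0.036 × (√1708 − √697) = 0.036 × (41.3280 − 26.4008) = 0.036 × 14.9272 = 0.5374 W/m².
HFC-134a: ΔF = 0.00016 × (107 − 0) = 0.00016 × 107 = 0.0171 W/m².
Total ΔF = 2.6259 + 0.2304 + 0.5374 + 0.0171 = 3.4108 W/m².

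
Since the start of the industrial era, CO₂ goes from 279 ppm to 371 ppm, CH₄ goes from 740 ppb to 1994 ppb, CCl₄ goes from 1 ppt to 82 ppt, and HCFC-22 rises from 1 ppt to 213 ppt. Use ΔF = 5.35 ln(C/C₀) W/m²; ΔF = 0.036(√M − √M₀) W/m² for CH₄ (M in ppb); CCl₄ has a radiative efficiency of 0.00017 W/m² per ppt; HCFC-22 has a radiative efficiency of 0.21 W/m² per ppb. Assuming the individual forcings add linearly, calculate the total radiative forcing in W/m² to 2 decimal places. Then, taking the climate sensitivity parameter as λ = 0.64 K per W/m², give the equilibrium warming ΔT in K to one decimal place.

CO₂: 5.35 × ln(371/279) = 5.35 × ln(1.32975) = 5.35 × 0.28499 = 1.5247 W/m².
CH₄: 0.036 × (√1994 − √740) = 0.036 × (44.6542 − 27.2029) = 0.036 × 17.4513 = 0.6282 W/m².
CCl₄: ΔF = 0.00017 × (82 − 1) = 0.00017 × 81 = 0.0138 W/m².
HCFC-22: Δ = 213 − 1 = 212 ppt = 0.212 ppb; ΔF = 0.21 × 0.212 = 0.0445 W/m².
Total ΔF = 1.5247 + 0.6282 + 0.0138 + 0.0445 = 2.2112 W/m².
ΔT = λ ΔF = 0.64 × 2.21 = 1.4144 K.

ΔF = 2.21 W/m²; ΔT = 1.4 K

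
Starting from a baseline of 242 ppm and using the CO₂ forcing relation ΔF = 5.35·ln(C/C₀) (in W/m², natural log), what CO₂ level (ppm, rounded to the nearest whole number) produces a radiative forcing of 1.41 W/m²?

C ≈ 315 ppm

Set 5.35 ln(C/242) = 1.41, so ln(C/242) = 1.41/5.35 = 0.26355.
Then C/242 = e^0.26355 = 1.30154, giving C = 242 × 1.30154 = 314.97 ppm.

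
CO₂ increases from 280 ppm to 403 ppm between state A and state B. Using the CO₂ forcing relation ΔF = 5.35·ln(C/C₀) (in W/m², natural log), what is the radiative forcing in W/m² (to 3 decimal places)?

CO₂ absorption bands are partially saturated, so forcing scales with the logarithm of the concentration ratio.
CO₂: 5.35 × ln(403/280) = 5.35 × ln(1.43929) = 5.35 × 0.36415 = 1.9482 W/m².

ΔF = 1.948 W/m²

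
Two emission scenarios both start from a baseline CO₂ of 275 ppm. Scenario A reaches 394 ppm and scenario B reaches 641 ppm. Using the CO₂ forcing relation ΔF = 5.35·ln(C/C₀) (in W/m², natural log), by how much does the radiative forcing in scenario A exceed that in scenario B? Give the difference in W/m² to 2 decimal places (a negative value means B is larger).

ΔF_A − ΔF_B = -2.60 W/m²

ΔF_A = 5.35 ln(394/275) = 5.35 × 0.35958 = 1.9238 W/m².
ΔF_B = 5.35 ln(641/275) = 5.35 × 0.84626 = 4.5275 W/m².
Difference: 1.9238 − 4.5275 = -2.6037 W/m².
(Equivalently, ΔF_A − ΔF_B = 5.35 ln(394/641) = 5.35 × -0.48668 = -2.6037 W/m².)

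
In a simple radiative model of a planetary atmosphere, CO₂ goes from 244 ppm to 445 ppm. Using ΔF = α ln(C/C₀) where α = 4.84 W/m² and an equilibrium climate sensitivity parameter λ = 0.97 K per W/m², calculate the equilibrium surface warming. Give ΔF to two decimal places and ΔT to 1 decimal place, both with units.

CO₂: 4.84 × ln(445/244) = 4.84 × ln(1.82377) = 4.84 × 0.60091 = 2.9084 W/m².
ΔT = λ ΔF = 0.97 × 2.91 = 2.8227 K.

ΔF = 2.91 W/m²; ΔT = 2.8 K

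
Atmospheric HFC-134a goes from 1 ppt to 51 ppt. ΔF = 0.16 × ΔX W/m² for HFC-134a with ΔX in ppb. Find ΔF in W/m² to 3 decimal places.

HFC-134a: Δ = 51 − 1 = 50 ppt = 0.050 ppb; ΔF = 0.16 × 0.050 = 0.0080 W/m².

ΔF = 0.008 W/m²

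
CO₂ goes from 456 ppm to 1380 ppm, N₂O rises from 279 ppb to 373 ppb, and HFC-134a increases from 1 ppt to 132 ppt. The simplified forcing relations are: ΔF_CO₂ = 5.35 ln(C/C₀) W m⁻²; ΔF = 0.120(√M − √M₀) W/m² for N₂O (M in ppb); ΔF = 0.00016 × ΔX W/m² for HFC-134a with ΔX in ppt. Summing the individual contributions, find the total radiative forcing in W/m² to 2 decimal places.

ΔF = 6.26 W/m²

CO₂: 5.35 × ln(1380/456) = 5.35 × ln(3.02632) = 5.35 × 1.10735 = 5.9243 W/m².
N₂O: 0.120 × (√373 − √279) = 0.120 × (19.3132 − 16.7033) = 0.120 × 2.6099 = 0.3132 W/m².
HFC-134a: ΔF = 0.00016 × (132 − 1) = 0.00016 × 131 = 0.0210 W/m².
Total ΔF = 5.9243 + 0.3132 + 0.0210 = 6.2585 W/m².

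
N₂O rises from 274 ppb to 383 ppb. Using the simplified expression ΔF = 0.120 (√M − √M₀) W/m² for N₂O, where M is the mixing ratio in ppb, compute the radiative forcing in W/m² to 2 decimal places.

ΔF = 0.36 W/m²

N₂O: 0.120 × (√383 − √274) = 0.120 × (19.5704 − 16.5529) = 0.120 × 3.0175 = 0.3621 W/m².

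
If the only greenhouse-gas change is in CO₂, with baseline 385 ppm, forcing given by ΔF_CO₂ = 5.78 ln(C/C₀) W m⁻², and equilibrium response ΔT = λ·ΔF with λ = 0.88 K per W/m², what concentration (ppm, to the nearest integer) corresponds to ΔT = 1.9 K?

C ≈ 559 ppm

Required forcing: ΔF = ΔT/λ = 1.9/0.88 = 2.1591 W/m².
Then ln(C/385) = ΔF/5.78 = 2.1591/5.78 = 0.37355.
So C = 385 × e^0.37355 = 385 × 1.45288 = 559.36 ppm.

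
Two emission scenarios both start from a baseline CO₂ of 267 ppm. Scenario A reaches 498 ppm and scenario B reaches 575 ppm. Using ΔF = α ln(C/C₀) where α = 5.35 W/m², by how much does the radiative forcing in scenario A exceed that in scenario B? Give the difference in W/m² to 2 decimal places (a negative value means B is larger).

ΔF_A − ΔF_B = -0.77 W/m²

ΔF_A = 5.35 ln(498/267) = 5.35 × 0.62335 = 3.3349 W/m².
ΔF_B = 5.35 ln(575/267) = 5.35 × 0.76712 = 4.1041 W/m².
Difference: 3.3349 − 4.1041 = -0.7692 W/m².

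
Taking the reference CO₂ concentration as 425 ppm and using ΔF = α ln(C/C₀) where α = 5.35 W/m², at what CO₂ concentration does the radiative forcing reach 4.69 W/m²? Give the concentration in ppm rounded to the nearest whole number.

Set 5.35 ln(C/425) = 4.69, so ln(C/425) = 4.69/5.35 = 0.87664.
Then C/425 = e^0.87664 = 2.40281, giving C = 425 × 2.40281 = 1021.19 ppm.

C ≈ 1021 ppm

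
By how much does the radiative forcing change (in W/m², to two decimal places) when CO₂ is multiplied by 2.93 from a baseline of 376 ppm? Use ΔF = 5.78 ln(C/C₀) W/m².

ΔF = 6.21 W/m²

ΔF = 5.78 × ln(2.93) = 5.78 × 1.07500 = 6.2135 W/m².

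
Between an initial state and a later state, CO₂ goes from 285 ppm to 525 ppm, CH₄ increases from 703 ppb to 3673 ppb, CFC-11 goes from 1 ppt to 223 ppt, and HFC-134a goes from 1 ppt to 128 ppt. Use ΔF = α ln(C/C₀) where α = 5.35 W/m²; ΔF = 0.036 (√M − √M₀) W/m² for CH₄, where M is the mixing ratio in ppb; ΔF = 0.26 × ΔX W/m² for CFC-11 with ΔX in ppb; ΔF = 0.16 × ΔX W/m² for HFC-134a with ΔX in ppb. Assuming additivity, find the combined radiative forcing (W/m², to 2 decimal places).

ΔF = 4.57 W/m²

CO₂: 5.35 × ln(525/285) = 5.35 × ln(1.84211) = 5.35 × 0.61091 = 3.2684 W/m².
CH₄: 0.036 × (√3673 − √703) = 0.036 × (60.6053 − 26.5141) = 0.036 × 34.0912 = 1.2273 W/m².
CFC-11: Δ = 223 − 1 = 222 ppt = 0.222 ppb; ΔF = 0.26 × 0.222 = 0.0577 W/m².
HFC-134a: Δ = 128 − 1 = 127 ppt = 0.127 ppb; ΔF = 0.16 × 0.127 = 0.0203 W/m².
Total ΔF = 3.2684 + 1.2273 + 0.0577 + 0.0203 = 4.5737 W/m².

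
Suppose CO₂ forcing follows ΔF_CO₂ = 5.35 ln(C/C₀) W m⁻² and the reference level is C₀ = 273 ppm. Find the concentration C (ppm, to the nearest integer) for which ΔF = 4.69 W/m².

C ≈ 656 ppm

Set 5.35 ln(C/273) = 4.69, so ln(C/273) = 4.69/5.35 = 0.87664.
Then C/273 = e^0.87664 = 2.40281, giving C = 273 × 2.40281 = 655.97 ppm.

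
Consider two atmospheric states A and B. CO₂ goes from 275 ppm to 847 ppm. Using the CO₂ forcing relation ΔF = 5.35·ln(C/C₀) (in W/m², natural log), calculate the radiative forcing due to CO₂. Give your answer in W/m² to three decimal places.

ΔF = 6.018 W/m²

CO₂ absorption bands are partially saturated, so forcing scales with the logarithm of the concentration ratio.
CO₂: 5.35 × ln(847/275) = 5.35 × ln(3.08000) = 5.35 × 1.12493 = 6.0184 W/m².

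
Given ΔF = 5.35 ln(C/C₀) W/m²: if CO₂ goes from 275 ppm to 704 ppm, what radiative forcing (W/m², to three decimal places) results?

CO₂ absorption bands are partially saturated, so forcing scales with the logarithm of the concentration ratio.
CO₂: 5.35 × ln(704/275) = 5.35 × ln(2.56000) = 5.35 × 0.94001 = 5.0291 W/m².

ΔF = 5.029 W/m²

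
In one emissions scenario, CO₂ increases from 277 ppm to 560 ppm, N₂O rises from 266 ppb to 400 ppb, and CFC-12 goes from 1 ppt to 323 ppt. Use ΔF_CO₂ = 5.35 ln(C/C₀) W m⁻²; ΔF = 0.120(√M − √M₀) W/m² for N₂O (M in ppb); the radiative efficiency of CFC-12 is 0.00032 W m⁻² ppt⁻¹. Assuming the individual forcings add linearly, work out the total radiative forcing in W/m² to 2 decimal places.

CO₂: 5.35 × ln(560/277) = 5.35 × ln(2.02166) = 5.35 × 0.70392 = 3.7660 W/m².
N₂O: 0.120 × (√400 − √266) = 0.120 × (20.0000 − 16.3095) = 0.120 × 3.6905 = 0.4429 W/m².
CFC-12: ΔF = 0.00032 × (323 − 1) = 0.00032 × 322 = 0.1030 W/m².
Total ΔF = 3.7660 + 0.4429 + 0.1030 = 4.3119 W/m².

ΔF = 4.31 W/m²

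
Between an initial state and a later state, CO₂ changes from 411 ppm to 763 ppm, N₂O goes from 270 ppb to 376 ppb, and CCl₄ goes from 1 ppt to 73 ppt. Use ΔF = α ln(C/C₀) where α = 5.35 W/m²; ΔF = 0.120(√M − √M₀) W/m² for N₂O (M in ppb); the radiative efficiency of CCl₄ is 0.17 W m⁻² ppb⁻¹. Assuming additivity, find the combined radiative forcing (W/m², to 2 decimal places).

CO₂: 5.35 × ln(763/411) = 5.35 × ln(1.85645) = 5.35 × 0.61867 = 3.3099 W/m².
N₂O: 0.120 × (√376 − √270) = 0.120 × (19.3907 − 16.4317) = 0.120 × 2.9590 = 0.3551 W/m².
CCl₄: Δ = 73 − 1 = 72 ppt = 0.072 ppb; ΔF = 0.17 × 0.072 = 0.0122 W/m².
Total ΔF = 3.3099 + 0.3551 + 0.0122 = 3.6772 W/m².

ΔF = 3.68 W/m²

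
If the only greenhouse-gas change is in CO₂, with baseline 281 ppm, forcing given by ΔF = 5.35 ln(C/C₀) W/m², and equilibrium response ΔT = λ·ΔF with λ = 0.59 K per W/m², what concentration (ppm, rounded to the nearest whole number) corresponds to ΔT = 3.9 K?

Required forcing: ΔF = ΔT/λ = 3.9/0.59 = 6.6102 W/m².
Then ln(C/281) = ΔF/5.35 = 6.6102/5.35 = 1.23555.
So C = 281 × e^1.23555 = 281 × 3.44027 = 966.72 ppm.

C ≈ 967 ppm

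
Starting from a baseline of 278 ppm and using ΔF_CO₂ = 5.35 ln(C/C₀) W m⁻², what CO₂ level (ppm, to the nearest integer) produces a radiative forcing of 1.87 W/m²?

C ≈ 394 ppm

Set 5.35 ln(C/278) = 1.87, so ln(C/278) = 1.87/5.35 = 0.34953.
Then C/278 = e^0.34953 = 1.41840, giving C = 278 × 1.41840 = 394.32 ppm.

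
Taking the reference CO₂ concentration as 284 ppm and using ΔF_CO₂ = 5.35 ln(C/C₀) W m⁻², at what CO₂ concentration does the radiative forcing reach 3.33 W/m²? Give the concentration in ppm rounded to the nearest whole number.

Set 5.35 ln(C/284) = 3.33, so ln(C/284) = 3.33/5.35 = 0.62243.
Then C/284 = e^0.62243 = 1.86345, giving C = 284 × 1.86345 = 529.22 ppm.

C ≈ 529 ppm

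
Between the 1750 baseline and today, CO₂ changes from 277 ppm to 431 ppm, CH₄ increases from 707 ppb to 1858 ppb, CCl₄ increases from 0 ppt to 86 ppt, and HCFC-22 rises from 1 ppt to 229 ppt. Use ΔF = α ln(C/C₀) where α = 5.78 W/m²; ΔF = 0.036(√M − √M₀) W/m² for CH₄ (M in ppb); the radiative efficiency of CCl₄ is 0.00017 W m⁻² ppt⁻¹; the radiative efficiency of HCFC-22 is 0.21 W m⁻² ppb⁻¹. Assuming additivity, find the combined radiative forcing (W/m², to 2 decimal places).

ΔF = 3.21 W/m²

CO₂: 5.78 × ln(431/277) = 5.78 × ln(1.55596) = 5.78 × 0.44209 = 2.5553 W/m².
CH₄: 0.036 × (√1858 − √707) = 0.036 × (43.1045 − 26.5895) = 0.036 × 16.5150 = 0.5945 W/m².
CCl₄: ΔF = 0.00017 × (86 − 0) = 0.00017 × 86 = 0.0146 W/m².
HCFC-22: Δ = 229 − 1 = 228 ppt = 0.228 ppb; ΔF = 0.21 × 0.228 = 0.0479 W/m².
Total ΔF = 2.5553 + 0.5945 + 0.0146 + 0.0479 = 3.2123 W/m².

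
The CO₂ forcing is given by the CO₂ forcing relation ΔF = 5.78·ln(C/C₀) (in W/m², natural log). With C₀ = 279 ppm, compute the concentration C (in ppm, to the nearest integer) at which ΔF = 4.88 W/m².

Set 5.78 ln(C/279) = 4.88, so ln(C/279) = 4.88/5.78 = 0.84429.
Then C/279 = e^0.84429 = 2.32633, giving C = 279 × 2.32633 = 649.05 ppm.

C ≈ 649 ppm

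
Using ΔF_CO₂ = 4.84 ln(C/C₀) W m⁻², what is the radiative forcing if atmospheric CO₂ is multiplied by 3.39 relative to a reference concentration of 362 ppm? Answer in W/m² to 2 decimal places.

ΔF = 5.91 W/m²

Because the forcing depends only on the ratio C/C₀, the initial concentration does not enter.
ΔF = 4.84 × ln(3.39) = 4.84 × 1.22083 = 5.9088 W/m².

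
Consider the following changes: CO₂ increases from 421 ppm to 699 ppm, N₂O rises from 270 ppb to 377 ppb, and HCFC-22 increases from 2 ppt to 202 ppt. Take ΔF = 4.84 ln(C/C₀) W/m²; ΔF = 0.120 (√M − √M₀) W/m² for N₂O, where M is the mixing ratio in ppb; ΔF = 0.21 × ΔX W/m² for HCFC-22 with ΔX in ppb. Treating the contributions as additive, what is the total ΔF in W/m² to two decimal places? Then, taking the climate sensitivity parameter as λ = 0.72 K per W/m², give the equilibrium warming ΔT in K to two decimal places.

CO₂: 4.84 × ln(699/421) = 4.84 × ln(1.66033) = 4.84 × 0.50702 = 2.4540 W/m².
N₂O: 0.120 × (√377 − √270) = 0.120 × (19.4165 − 16.4317) = 0.120 × 2.9848 = 0.3582 W/m².
HCFC-22: Δ = 202 − 2 = 200 ppt = 0.200 ppb; ΔF = 0.21 × 0.200 = 0.0420 W/m².
Total ΔF = 2.4540 + 0.3582 + 0.0420 = 2.8542 W/m².
ΔT = λ ΔF = 0.72 × 2.85 = 2.0520 K.

ΔF = 2.85 W/m²; ΔT = 2.05 K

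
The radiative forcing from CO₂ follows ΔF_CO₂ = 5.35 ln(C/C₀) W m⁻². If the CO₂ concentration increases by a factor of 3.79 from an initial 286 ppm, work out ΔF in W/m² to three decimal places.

ΔF = 7.128 W/m²

Because the forcing depends only on the ratio C/C₀, the initial concentration does not enter.
ΔF = 5.35 × ln(3.79) = 5.35 × 1.33237 = 7.1282 W/m².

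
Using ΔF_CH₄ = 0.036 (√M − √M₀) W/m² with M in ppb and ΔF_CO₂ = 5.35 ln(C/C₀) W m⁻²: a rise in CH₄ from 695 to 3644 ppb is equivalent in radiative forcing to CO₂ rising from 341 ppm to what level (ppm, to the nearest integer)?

C ≈ 429 ppm

CH₄ forcing: 0.036 × (√3644 − √695) = 0.036 × (60.3656 − 26.3629) = 0.036 × 34.0027 = 1.22410 W/m².
Set 5.35 ln(C/341) = 1.22410: ln(C/341) = 1.22410/5.35 = 0.22880, so C = 341 × e^0.22880 = 341 × 1.25709 = 428.67 ppm.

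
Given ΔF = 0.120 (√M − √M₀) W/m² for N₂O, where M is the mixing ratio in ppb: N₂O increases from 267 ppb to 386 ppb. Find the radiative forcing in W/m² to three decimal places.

ΔF = 0.397 W/m²

N₂O: 0.120 × (√386 − √267) = 0.120 × (19.6469 − 16.3401) = 0.120 × 3.3068 = 0.3968 W/m².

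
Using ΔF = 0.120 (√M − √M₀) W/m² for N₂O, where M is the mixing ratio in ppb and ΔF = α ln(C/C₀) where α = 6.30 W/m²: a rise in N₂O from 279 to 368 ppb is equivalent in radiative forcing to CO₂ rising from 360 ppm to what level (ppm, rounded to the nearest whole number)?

C ≈ 377 ppm

N₂O forcing: 0.120 × (√368 − √279) = 0.120 × (19.1833 − 16.7033) = 0.120 × 2.4800 = 0.29760 W/m².
Set 6.30 ln(C/360) = 0.29760: ln(C/360) = 0.29760/6.30 = 0.04724, so C = 360 × e^0.04724 = 360 × 1.04837 = 377.41 ppm.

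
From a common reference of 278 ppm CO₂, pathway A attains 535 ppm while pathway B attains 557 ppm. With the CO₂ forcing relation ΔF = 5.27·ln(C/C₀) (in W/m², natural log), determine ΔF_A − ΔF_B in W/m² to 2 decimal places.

ΔF_A − ΔF_B = -0.21 W/m²

ΔF_A = 5.27 ln(535/278) = 5.27 × 0.65465 = 3.4500 W/m².
ΔF_B = 5.27 ln(557/278) = 5.27 × 0.69494 = 3.6623 W/m².
Difference: 3.4500 − 3.6623 = -0.2123 W/m².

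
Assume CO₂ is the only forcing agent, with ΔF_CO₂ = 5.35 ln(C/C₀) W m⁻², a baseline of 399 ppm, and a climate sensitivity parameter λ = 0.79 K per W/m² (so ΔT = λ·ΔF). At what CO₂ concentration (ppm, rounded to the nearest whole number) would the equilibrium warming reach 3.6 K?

Required forcing: ΔF = ΔT/λ = 3.6/0.79 = 4.5570 W/m².
Then ln(C/399) = ΔF/5.35 = 4.5570/5.35 = 0.85178.
So C = 399 × e^0.85178 = 399 × 2.34382 = 935.18 ppm.

C ≈ 935 ppm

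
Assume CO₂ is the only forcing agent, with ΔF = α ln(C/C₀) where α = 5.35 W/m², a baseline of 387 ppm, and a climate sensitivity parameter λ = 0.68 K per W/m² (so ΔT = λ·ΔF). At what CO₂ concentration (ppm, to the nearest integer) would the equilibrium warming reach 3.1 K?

C ≈ 907 ppm

Required forcing: ΔF = ΔT/λ = 3.1/0.68 = 4.5588 W/m².
Then ln(C/387) = ΔF/5.35 = 4.5588/5.35 = 0.85211.
So C = 387 × e^0.85211 = 387 × 2.34459 = 907.36 ppm.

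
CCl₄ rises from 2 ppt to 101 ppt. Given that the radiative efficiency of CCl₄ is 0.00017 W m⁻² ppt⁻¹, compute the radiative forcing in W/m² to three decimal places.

ΔF = 0.017 W/m²

CCl₄: ΔF = 0.00017 × (101 − 2) = 0.00017 × 99 = 0.0168 W/m².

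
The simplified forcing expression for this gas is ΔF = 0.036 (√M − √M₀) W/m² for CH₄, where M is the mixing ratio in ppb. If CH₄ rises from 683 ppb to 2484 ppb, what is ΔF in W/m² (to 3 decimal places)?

CH₄: 0.036 × (√2484 − √683) = 0.036 × (49.8397 − 26.1343) = 0.036 × 23.7054 = 0.8534 W/m².

ΔF = 0.853 W/m²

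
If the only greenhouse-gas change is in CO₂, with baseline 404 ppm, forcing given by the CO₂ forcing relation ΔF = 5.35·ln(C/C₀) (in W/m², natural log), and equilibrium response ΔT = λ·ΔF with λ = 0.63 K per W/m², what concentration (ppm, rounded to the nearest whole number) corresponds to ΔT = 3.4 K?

C ≈ 1108 ppm

Required forcing: ΔF = ΔT/λ = 3.4/0.63 = 5.3968 W/m².
Then ln(C/404) = ΔF/5.35 = 5.3968/5.35 = 1.00875.
So C = 404 × e^1.00875 = 404 × 2.74217 = 1107.84 ppm.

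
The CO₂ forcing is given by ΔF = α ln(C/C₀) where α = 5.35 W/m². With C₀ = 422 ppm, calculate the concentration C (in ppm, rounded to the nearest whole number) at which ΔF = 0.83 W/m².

Set 5.35 ln(C/422) = 0.83, so ln(C/422) = 0.83/5.35 = 0.15514.
Then C/422 = e^0.15514 = 1.16782, giving C = 422 × 1.16782 = 492.82 ppm.

C ≈ 493 ppm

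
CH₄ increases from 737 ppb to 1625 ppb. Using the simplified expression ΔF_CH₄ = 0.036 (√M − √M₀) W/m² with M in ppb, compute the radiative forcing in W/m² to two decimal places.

ΔF = 0.47 W/m²

CH₄: 0.036 × (√1625 − √737) = 0.036 × (40.3113 − 27.1477) = 0.036 × 13.1636 = 0.4739 W/m².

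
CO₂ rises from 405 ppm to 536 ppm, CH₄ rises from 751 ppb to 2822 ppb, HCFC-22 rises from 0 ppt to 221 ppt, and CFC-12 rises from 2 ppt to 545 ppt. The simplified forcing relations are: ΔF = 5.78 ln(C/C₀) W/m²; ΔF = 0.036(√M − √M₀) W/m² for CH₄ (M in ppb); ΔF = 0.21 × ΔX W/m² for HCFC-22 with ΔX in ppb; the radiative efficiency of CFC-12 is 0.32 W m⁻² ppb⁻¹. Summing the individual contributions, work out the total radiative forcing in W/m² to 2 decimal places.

CO₂: 5.78 × ln(536/405) = 5.78 × ln(1.32346) = 5.78 × 0.28025 = 1.6198 W/m².
CH₄: 0.036 × (√2822 − √751) = 0.036 × (53.1225 − 27.4044) = 0.036 × 25.7181 = 0.9259 W/m².
HCFC-22: Δ = 221 − 0 = 221 ppt = 0.221 ppb; ΔF = 0.21 × 0.221 = 0.0464 W/m².
CFC-12: Δ = 545 − 2 = 543 ppt = 0.543 ppb; ΔF = 0.32 × 0.543 = 0.1738 W/m².
Total ΔF = 1.6198 + 0.9259 + 0.0464 + 0.1738 = 2.7659 W/m².

ΔF = 2.77 W/m²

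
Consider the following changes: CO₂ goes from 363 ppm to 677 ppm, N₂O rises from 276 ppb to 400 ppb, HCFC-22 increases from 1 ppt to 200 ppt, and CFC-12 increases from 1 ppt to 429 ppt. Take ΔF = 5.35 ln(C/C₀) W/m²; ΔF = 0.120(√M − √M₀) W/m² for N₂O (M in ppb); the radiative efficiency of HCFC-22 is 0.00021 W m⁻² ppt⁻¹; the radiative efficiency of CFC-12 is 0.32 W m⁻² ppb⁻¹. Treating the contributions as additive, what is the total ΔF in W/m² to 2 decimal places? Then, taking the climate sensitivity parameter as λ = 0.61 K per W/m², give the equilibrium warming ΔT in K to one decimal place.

ΔF = 3.92 W/m²; ΔT = 2.4 K

CO₂: 5.35 × ln(677/363) = 5.35 × ln(1.86501) = 5.35 × 0.62327 = 3.3345 W/m².
N₂O: 0.120 × (√400 − √276) = 0.120 × (20.0000 − 16.6132) = 0.120 × 3.3868 = 0.4064 W/m².
HCFC-22: ΔF = 0.00021 × (200 − 1) = 0.00021 × 199 = 0.0418 W/m².
CFC-12: Δ = 429 − 1 = 428 ppt = 0.428 ppb; ΔF = 0.32 × 0.428 = 0.1370 W/m².
Total ΔF = 3.3345 + 0.4064 + 0.0418 + 0.1370 = 3.9197 W/m².
ΔT = λ ΔF = 0.61 × 3.92 = 2.3912 K.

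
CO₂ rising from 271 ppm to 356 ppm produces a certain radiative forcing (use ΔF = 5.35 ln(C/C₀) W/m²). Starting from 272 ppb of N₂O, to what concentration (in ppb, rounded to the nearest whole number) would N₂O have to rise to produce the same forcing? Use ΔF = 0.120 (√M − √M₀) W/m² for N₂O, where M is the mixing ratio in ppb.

M ≈ 821 ppb

CO₂ forcing: 5.35 × ln(356/271) = 5.35 × 0.272812 = 1.45954 W/m².
Set 0.120(√M − √272) = 1.45954: √M = 1.45954/0.120 + √272 = 12.1628 + 16.4924 = 28.6552.
M = (28.6552)² = 821.12 ppb.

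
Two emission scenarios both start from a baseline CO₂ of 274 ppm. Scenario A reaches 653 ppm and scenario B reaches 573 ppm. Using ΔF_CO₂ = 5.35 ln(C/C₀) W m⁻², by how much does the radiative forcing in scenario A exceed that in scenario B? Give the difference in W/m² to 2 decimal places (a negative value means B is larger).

ΔF_A − ΔF_B = 0.70 W/m²

ΔF_A = 5.35 ln(653/274) = 5.35 × 0.86845 = 4.6462 W/m².
ΔF_B = 5.35 ln(573/274) = 5.35 × 0.73776 = 3.9470 W/m².
Difference: 4.6462 − 3.9470 = 0.6992 W/m².
(Equivalently, ΔF_A − ΔF_B = 5.35 ln(653/573) = 5.35 × 0.13069 = 0.6992 W/m².)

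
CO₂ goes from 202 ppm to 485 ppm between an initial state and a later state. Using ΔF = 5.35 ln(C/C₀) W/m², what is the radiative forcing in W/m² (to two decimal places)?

CO₂: 5.35 × ln(485/202) = 5.35 × ln(2.40099) = 5.35 × 0.87588 = 4.6860 W/m².

ΔF = 4.69 W/m²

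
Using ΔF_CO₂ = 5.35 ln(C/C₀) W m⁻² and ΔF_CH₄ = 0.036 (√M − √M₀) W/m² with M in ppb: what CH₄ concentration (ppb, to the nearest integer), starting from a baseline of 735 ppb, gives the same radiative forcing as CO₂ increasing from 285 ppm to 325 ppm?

M ≈ 2174 ppb

CO₂ forcing: 5.35 × ln(325/285) = 5.35 × 0.131336 = 0.70265 W/m².
Set 0.036(√M − √735) = 0.70265: √M = 0.70265/0.036 + √735 = 19.5181 + 27.1109 = 46.6290.
M = (46.6290)² = 2174.26 ppb.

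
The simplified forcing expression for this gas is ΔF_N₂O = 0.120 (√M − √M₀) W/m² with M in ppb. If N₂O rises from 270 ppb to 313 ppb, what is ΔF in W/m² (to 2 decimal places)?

N₂O: 0.120 × (√313 − √270) = 0.120 × (17.6918 − 16.4317) = 0.120 × 1.2601 = 0.1512 W/m².

ΔF = 0.15 W/m²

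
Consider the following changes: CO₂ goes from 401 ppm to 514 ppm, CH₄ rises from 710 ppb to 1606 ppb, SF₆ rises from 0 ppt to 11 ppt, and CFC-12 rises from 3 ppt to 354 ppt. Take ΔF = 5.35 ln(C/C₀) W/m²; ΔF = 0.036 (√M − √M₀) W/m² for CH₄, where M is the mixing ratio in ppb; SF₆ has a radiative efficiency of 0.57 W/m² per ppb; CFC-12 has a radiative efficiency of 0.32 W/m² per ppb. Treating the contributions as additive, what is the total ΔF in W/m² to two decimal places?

CO₂: 5.35 × ln(514/401) = 5.35 × ln(1.28180) = 5.35 × 0.24827 = 1.3282 W/m².
CH₄: 0.036 × (√1606 − √710) = 0.036 × (40.0749 − 26.6458) = 0.036 × 13.4291 = 0.4834 W/m².
SF₆: Δ = 11 − 0 = 11 ppt = 0.011 ppb; ΔF = 0.57 × 0.011 = 0.0063 W/m².
CFC-12: Δ = 354 − 3 = 351 ppt = 0.351 ppb; ΔF = 0.32 × 0.351 = 0.1123 W/m².
Total ΔF = 1.3282 + 0.4834 + 0.0063 + 0.1123 = 1.9302 W/m².

ΔF = 1.93 W/m²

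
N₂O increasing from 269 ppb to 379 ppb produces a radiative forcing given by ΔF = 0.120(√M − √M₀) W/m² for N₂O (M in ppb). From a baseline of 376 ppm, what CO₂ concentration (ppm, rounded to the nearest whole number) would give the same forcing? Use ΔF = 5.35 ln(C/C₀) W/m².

N₂O forcing: 0.120 × (√379 − √269) = 0.120 × (19.4679 − 16.4012) = 0.120 × 3.0667 = 0.36800 W/m².
Set 5.35 ln(C/376) = 0.36800: ln(C/376) = 0.36800/5.35 = 0.06879, so C = 376 × e^0.06879 = 376 × 1.07121 = 402.77 ppm.

C ≈ 403 ppm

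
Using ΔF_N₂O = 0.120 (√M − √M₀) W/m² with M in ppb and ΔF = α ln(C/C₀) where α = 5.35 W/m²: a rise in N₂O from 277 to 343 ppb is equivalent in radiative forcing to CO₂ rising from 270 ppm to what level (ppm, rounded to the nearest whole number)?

C ≈ 282 ppm

N₂O forcing: 0.120 × (√343 − √277) = 0.120 × (18.5203 − 16.6433) = 0.120 × 1.8770 = 0.22524 W/m².
Set 5.35 ln(C/270) = 0.22524: ln(C/270) = 0.22524/5.35 = 0.04210, so C = 270 × e^0.04210 = 270 × 1.04300 = 281.61 ppm.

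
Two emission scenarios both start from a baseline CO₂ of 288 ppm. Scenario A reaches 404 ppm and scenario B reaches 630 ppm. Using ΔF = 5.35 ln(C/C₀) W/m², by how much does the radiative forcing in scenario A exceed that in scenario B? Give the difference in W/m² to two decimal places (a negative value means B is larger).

ΔF_A − ΔF_B = -2.38 W/m²

ΔF_A = 5.35 ln(404/288) = 5.35 × 0.33845 = 1.8107 W/m².
ΔF_B = 5.35 ln(630/288) = 5.35 × 0.78276 = 4.1878 W/m².
Difference: 1.8107 − 4.1878 = -2.3771 W/m².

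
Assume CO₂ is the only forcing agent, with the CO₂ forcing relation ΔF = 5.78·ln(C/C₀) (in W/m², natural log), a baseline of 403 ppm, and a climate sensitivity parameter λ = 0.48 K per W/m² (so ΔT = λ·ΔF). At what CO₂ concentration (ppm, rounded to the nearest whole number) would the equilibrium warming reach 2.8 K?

Required forcing: ΔF = ΔT/λ = 2.8/0.48 = 5.8333 W/m².
Then ln(C/403) = ΔF/5.78 = 5.8333/5.78 = 1.00922.
So C = 403 × e^1.00922 = 403 × 2.74346 = 1105.61 ppm.

C ≈ 1106 ppm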